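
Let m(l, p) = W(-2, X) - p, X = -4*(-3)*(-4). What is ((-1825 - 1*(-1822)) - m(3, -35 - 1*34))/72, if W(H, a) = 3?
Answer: -25/24 ≈ -1.0417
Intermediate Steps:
X = -48 (X = 12*(-4) = -48)
m(l, p) = 3 - p
((-1825 - 1*(-1822)) - m(3, -35 - 1*34))/72 = ((-1825 - 1*(-1822)) - (3 - (-35 - 1*34)))/72 = ((-1825 + 1822) - (3 - (-35 - 34)))*(1/72) = (-3 - (3 - 1*(-69)))*(1/72) = (-3 - (3 + 69))*(1/72) = (-3 - 1*72)*(1/72) = (-3 - 72)*(1/72) = -75*1/72 = -25/24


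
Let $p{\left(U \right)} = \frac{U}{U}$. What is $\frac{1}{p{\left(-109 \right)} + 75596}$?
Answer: $\frac{1}{75597} \approx 1.3228 \cdot 10^{-5}$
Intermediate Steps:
$p{\left(U \right)} = 1$
$\frac{1}{p{\left(-109 \right)} + 75596} = \frac{1}{1 + 75596} = \frac{1}{75597}$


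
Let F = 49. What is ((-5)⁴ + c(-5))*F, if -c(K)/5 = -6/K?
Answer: 30331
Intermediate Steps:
c(K) = 30/K (c(K) = -(-30)/K = 30/K)
((-5)⁴ + c(-5))*F = ((-5)⁴ + 30/(-5))*49 = (625 + 30*(-⅕))*49 = (625 - 6)*49 = 619*49 = 30331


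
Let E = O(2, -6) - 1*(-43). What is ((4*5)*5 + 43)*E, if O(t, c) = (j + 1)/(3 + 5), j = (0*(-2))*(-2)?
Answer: 49335/8 ≈ 6166.9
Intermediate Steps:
j = 0 (j = 0*(-2) = 0)
O(t, c) = ⅛ (O(t, c) = (0 + 1)/(3 + 5) = 1/8 = 1*(⅛) = ⅛)
E = 345/8 (E = ⅛ - 1*(-43) = ⅛ + 43 = 345/8 ≈ 43.125)
((4*5)*5 + 43)*E = ((4*5)*5 + 43)*(345/8) = (20*5 + 43)*(345/8) = (100 + 43)*(345/8) = 143*(345/8) = 49335/8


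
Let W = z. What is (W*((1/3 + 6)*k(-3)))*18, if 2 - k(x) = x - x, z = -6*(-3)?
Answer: 4104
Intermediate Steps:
z = 18
k(x) = 2 (k(x) = 2 - (x - x) = 2 - 1*0 = 2 + 0 = 2)
W = 18
(W*((1/3 + 6)*k(-3)))*18 = (18*((1/3 + 6)*2))*18 = (18*((⅓ + 6)*2))*18 = (18*((19/3)*2))*18 = (18*(38/3))*18 = 228*18 = 4104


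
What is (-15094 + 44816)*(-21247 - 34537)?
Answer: -1658012048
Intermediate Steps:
(-15094 + 44816)*(-21247 - 34537) = 29722*(-55784) = -1658012048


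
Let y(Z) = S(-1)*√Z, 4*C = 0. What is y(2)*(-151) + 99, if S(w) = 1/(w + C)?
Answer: 99 + 151*√2 ≈ 312.55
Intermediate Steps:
C = 0 (C = (¼)*0 = 0)
S(w) = 1/w (S(w) = 1/(w + 0) = 1/w)
y(Z) = -√Z (y(Z) = √Z/(-1) = -√Z)
y(2)*(-151) + 99 = -√2*(-151) + 99 = 151*√2 + 99 = 99 + 151*√2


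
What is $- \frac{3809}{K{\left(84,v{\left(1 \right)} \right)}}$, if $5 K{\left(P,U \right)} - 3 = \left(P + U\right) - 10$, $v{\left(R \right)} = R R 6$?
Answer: $- \frac{19045}{83} \approx -229.46$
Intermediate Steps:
$v{\left(R \right)} = 6 R^{2}$ ($v{\left(R \right)} = R^{2} \cdot 6 = 6 R^{2}$)
$K{\left(P,U \right)} = - \frac{7}{5} + \frac{P}{5} + \frac{U}{5}$ ($K{\left(P,U \right)} = \frac{3}{5} + \frac{\left(P + U\right) - 10}{5} = \frac{3}{5} + \frac{-10 + P + U}{5} = \frac{3}{5} + \left(-2 + \frac{P}{5} + \frac{U}{5}\right) = - \frac{7}{5} + \frac{P}{5} + \frac{U}{5}$)
$- \frac{3809}{K{\left(84,v{\left(1 \right)} \right)}} = - \frac{3809}{- \frac{7}{5} + \frac{1}{5} \cdot 84 + \frac{6 \cdot 1^{2}}{5}} = - \frac{3809}{- \frac{7}{5} + \frac{84}{5} + \frac{6 \cdot 1}{5}} = - \frac{3809}{- \frac{7}{5} + \frac{84}{5} + \frac{1}{5} \cdot 6} = - \frac{3809}{- \frac{7}{5} + \frac{84}{5} + \frac{6}{5}} = - \frac{3809}{\frac{83}{5}} = \left(-3809\right) \frac{5}{83} = - \frac{19045}{83}$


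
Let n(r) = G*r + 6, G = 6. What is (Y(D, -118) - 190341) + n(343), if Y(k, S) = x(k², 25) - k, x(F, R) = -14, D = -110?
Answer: -188181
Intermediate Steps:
Y(k, S) = -14 - k
n(r) = 6 + 6*r (n(r) = 6*r + 6 = 6 + 6*r)
(Y(D, -118) - 190341) + n(343) = ((-14 - 1*(-110)) - 190341) + (6 + 6*343) = ((-14 + 110) - 190341) + (6 + 2058) = (96 - 190341) + 2064 = -190245 + 2064 = -188181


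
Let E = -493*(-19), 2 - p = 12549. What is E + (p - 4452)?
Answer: -7632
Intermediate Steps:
p = -12547 (p = 2 - 1*12549 = 2 - 12549 = -12547)
E = 9367
E + (p - 4452) = 9367 + (-12547 - 4452) = 9367 - 16999 = -7632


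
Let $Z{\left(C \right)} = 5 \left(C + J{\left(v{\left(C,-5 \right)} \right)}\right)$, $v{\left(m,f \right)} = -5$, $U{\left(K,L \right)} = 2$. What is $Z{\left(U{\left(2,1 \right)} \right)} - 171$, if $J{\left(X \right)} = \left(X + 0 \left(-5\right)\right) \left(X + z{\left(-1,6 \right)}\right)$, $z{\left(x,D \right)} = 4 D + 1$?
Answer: $-661$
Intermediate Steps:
$z{\left(x,D \right)} = 1 + 4 D$
$J{\left(X \right)} = X \left(25 + X\right)$ ($J{\left(X \right)} = \left(X + 0 \left(-5\right)\right) \left(X + \left(1 + 4 \cdot 6\right)\right) = \left(X + 0\right) \left(X + \left(1 + 24\right)\right) = X \left(X + 25\right) = X \left(25 + X\right)$)
$Z{\left(C \right)} = -500 + 5 C$ ($Z{\left(C \right)} = 5 \left(C - 5 \left(25 - 5\right)\right) = 5 \left(C - 100\right) = 5 \left(-100 + C\right) = -500 + 5 C$)
$Z{\left(U{\left(2,1 \right)} \right)} - 171 = \left(-500 + 5 \cdot 2\right) - 171 = \left(-500 + 10\right) - 171 = -490 - 171 = -661$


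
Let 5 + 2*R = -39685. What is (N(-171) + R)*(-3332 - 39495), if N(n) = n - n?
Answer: 849901815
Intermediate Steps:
R = -19845 (R = -5/2 + (1/2)*(-39685) = -5/2 - 39685/2 = -19845)
N(n) = 0
(N(-171) + R)*(-3332 - 39495) = (0 - 19845)*(-3332 - 39495) = -19845*(-42827) = 849901815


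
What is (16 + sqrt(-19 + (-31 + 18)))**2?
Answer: 224 + 128*I*sqrt(2) ≈ 224.0 + 181.02*I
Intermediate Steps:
(16 + sqrt(-19 + (-31 + 18)))**2 = (16 + sqrt(-19 - 13))**2 = (16 + sqrt(-32))**2 = (16 + 4*I*sqrt(2))**2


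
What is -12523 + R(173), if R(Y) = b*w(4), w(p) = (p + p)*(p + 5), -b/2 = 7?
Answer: -13531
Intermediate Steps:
b = -14 (b = -2*7 = -14)
w(p) = 2*p*(5 + p) (w(p) = (2*p)*(5 + p) = 2*p*(5 + p))
R(Y) = -1008 (R(Y) = -28*4*(5 + 4) = -28*4*9 = -14*72 = -1008)
-12523 + R(173) = -12523 - 1008 = -13531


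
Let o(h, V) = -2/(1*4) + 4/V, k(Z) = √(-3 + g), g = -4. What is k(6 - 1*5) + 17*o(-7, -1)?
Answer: -153/2 + I*√7 ≈ -76.5 + 2.6458*I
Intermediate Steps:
k(Z) = I*√7 (k(Z) = √(-3 - 4) = √(-7) = I*√7)
o(h, V) = -½ + 4/V (o(h, V) = -2/4 + 4/V = -2*¼ + 4/V = -½ + 4/V)
k(6 - 1*5) + 17*o(-7, -1) = I*√7 + 17*((½)*(8 - 1*(-1))/(-1)) = I*√7 + 17*((½)*(-1)*(8 + 1)) = I*√7 + 17*((½)*(-1)*9) = I*√7 + 17*(-9/2) = I*√7 - 153/2 = -153/2 + I*√7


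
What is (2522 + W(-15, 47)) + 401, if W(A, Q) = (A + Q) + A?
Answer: 2940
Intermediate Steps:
W(A, Q) = Q + 2*A
(2522 + W(-15, 47)) + 401 = (2522 + (47 + 2*(-15))) + 401 = (2522 + (47 - 30)) + 401 = (2522 + 17) + 401 = 2539 + 401 = 2940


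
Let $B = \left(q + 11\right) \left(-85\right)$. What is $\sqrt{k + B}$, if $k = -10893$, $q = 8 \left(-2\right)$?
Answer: $2 i \sqrt{2617} \approx 102.31 i$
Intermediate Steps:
$q = -16$
$B = 425$ ($B = \left(-16 + 11\right) \left(-85\right) = \left(-5\right) \left(-85\right) = 425$)
$\sqrt{k + B} = \sqrt{-10893 + 425} = \sqrt{-10468} = 2 i \sqrt{2617}$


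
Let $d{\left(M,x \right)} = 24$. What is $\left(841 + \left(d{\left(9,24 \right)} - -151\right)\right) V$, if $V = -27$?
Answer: $-27432$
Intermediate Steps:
$\left(841 + \left(d{\left(9,24 \right)} - -151\right)\right) V = \left(841 + \left(24 - -151\right)\right) \left(-27\right) = \left(841 + \left(24 + 151\right)\right) \left(-27\right) = \left(841 + 175\right) \left(-27\right) = 1016 \left(-27\right) = -27432$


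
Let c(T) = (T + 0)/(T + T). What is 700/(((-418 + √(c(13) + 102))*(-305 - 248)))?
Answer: 83600/27590197 + 100*√410/27590197 ≈ 0.0031034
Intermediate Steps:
c(T) = ½ (c(T) = T/((2*T)) = T*(1/(2*T)) = ½)
700/(((-418 + √(c(13) + 102))*(-305 - 248))) = 700/(((-418 + √(½ + 102))*(-305 - 248))) = 700/(((-418 + √(205/2))*(-553))) = 700/(((-418 + √410/2)*(-553))) = 700/(231154 - 553*√410/2)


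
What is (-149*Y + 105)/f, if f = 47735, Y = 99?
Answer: -14646/47735 ≈ -0.30682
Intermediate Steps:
(-149*Y + 105)/f = (-149*99 + 105)/47735 = (-14751 + 105)*(1/47735) = -14646*1/47735 = -14646/47735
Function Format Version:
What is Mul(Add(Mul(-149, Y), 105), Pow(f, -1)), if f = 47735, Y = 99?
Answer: Rational(-14646, 47735) ≈ -0.30682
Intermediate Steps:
Mul(Add(Mul(-149, Y), 105), Pow(f, -1)) = Mul(Add(Mul(-149, 99), 105), Pow(47735, -1)) = Mul(Add(-14751, 105), Rational(1, 47735)) = Mul(-14646, Rational(1, 47735)) = Rational(-14646, 47735)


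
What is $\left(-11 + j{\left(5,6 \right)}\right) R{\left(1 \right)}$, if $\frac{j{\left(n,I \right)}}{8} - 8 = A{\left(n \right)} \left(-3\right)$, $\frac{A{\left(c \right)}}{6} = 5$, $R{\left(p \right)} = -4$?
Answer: $2668$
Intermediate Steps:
$A{\left(c \right)} = 30$ ($A{\left(c \right)} = 6 \cdot 5 = 30$)
$j{\left(n,I \right)} = -656$ ($j{\left(n,I \right)} = 64 + 8 \cdot 30 \left(-3\right) = 64 + 8 \left(-90\right) = 64 - 720 = -656$)
$\left(-11 + j{\left(5,6 \right)}\right) R{\left(1 \right)} = \left(-11 - 656\right) \left(-4\right) = \left(-667\right) \left(-4\right) = 2668$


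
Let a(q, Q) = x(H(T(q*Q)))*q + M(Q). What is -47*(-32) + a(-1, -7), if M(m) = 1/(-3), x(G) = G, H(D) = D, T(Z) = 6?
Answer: 4493/3 ≈ 1497.7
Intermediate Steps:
M(m) = -⅓
a(q, Q) = -⅓ + 6*q (a(q, Q) = 6*q - ⅓ = -⅓ + 6*q)
-47*(-32) + a(-1, -7) = -47*(-32) + (-⅓ + 6*(-1)) = 1504 + (-⅓ - 6) = 1504 - 19/3 = 4493/3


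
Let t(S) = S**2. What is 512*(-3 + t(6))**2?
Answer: 557568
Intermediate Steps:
512*(-3 + t(6))**2 = 512*(-3 + 6**2)**2 = 512*(-3 + 36)**2 = 512*33**2 = 512*1089 = 557568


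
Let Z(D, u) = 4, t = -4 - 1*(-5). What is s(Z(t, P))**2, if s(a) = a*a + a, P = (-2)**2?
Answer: 400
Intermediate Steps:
P = 4
t = 1 (t = -4 + 5 = 1)
s(a) = a + a**2 (s(a) = a**2 + a = a + a**2)
s(Z(t, P))**2 = (4*(1 + 4))**2 = (4*5)**2 = 20**2 = 400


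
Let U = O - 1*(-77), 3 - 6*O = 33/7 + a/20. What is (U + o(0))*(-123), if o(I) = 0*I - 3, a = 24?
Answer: -316479/35 ≈ -9042.3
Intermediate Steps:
O = -17/35 (O = ½ - (33/7 + 24/20)/6 = ½ - (33*(⅐) + 24*(1/20))/6 = ½ - (33/7 + 6/5)/6 = ½ - ⅙*207/35 = ½ - 69/70 = -17/35 ≈ -0.48571)
U = 2678/35 (U = -17/35 - 1*(-77) = -17/35 + 77 = 2678/35 ≈ 76.514)
o(I) = -3 (o(I) = 0 - 3 = -3)
(U + o(0))*(-123) = (2678/35 - 3)*(-123) = (2573/35)*(-123) = -316479/35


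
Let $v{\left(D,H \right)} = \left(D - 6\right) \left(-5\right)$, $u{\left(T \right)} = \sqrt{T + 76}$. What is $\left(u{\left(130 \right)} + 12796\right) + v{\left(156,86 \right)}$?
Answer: $12046 + \sqrt{206} \approx 12060.0$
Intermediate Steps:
$u{\left(T \right)} = \sqrt{76 + T}$
$v{\left(D,H \right)} = 30 - 5 D$ ($v{\left(D,H \right)} = \left(-6 + D\right) \left(-5\right) = 30 - 5 D$)
$\left(u{\left(130 \right)} + 12796\right) + v{\left(156,86 \right)} = \left(\sqrt{76 + 130} + 12796\right) + \left(30 - 780\right) = \left(\sqrt{206} + 12796\right) + \left(30 - 780\right) = \left(12796 + \sqrt{206}\right) - 750 = 12046 + \sqrt{206}$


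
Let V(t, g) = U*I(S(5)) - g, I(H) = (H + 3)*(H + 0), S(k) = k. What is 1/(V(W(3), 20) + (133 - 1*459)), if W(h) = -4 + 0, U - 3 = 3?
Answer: -1/106 ≈ -0.0094340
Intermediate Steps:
U = 6 (U = 3 + 3 = 6)
I(H) = H*(3 + H) (I(H) = (3 + H)*H = H*(3 + H))
W(h) = -4
V(t, g) = 240 - g (V(t, g) = 6*(5*(3 + 5)) - g = 6*(5*8) - g = 6*40 - g = 240 - g)
1/(V(W(3), 20) + (133 - 1*459)) = 1/((240 - 1*20) + (133 - 1*459)) = 1/((240 - 20) + (133 - 459)) = 1/(220 - 326) = 1/(-106) = -1/106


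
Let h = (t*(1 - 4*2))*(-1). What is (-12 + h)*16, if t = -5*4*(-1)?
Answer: 2048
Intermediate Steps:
t = 20 (t = -20*(-1) = 20)
h = 140 (h = (20*(1 - 4*2))*(-1) = (20*(1 - 8))*(-1) = (20*(-7))*(-1) = -140*(-1) = 140)
(-12 + h)*16 = (-12 + 140)*16 = 128*16 = 2048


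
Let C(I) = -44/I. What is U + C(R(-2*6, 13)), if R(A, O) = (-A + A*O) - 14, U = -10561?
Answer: -834297/79 ≈ -10561.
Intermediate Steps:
R(A, O) = -14 - A + A*O
U + C(R(-2*6, 13)) = -10561 - 44/(-14 - (-2)*6 - 2*6*13) = -10561 - 44/(-14 - 1*(-12) - 12*13) = -10561 - 44/(-14 + 12 - 156) = -10561 - 44/(-158) = -10561 - 44*(-1/158) = -10561 + 22/79 = -834297/79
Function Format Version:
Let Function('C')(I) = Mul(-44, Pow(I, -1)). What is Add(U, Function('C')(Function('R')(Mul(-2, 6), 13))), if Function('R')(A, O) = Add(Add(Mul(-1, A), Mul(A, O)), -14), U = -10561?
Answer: Rational(-834297, 79) ≈ -10561.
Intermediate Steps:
Function('R')(A, O) = Add(-14, Mul(-1, A), Mul(A, O))
Add(U, Function('C')(Function('R')(Mul(-2, 6), 13))) = Add(-10561, Mul(-44, Pow(Add(-14, Mul(-1, Mul(-2, 6)), Mul(Mul(-2, 6), 13)), -1))) = Add(-10561, Mul(-44, Pow(Add(-14, Mul(-1, -12), Mul(-12, 13)), -1))) = Add(-10561, Mul(-44, Pow(Add(-14, 12, -156), -1))) = Add(-10561, Mul(-44, Pow(-158, -1))) = Add(-10561, Mul(-44, Rational(-1, 158))) = Add(-10561, Rational(22, 79)) = Rational(-834297, 79)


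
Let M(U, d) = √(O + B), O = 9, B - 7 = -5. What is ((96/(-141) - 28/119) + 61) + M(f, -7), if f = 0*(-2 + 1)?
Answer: 48007/799 + √11 ≈ 63.400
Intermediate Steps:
B = 2 (B = 7 - 5 = 2)
f = 0 (f = 0*(-1) = 0)
M(U, d) = √11 (M(U, d) = √(9 + 2) = √11)
((96/(-141) - 28/119) + 61) + M(f, -7) = ((96/(-141) - 28/119) + 61) + √11 = ((96*(-1/141) - 28*1/119) + 61) + √11 = ((-32/47 - 4/17) + 61) + √11 = (-732/799 + 61) + √11 = 48007/799 + √11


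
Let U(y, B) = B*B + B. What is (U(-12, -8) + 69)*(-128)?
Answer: -16000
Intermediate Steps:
U(y, B) = B + B² (U(y, B) = B² + B = B + B²)
(U(-12, -8) + 69)*(-128) = (-8*(1 - 8) + 69)*(-128) = (-8*(-7) + 69)*(-128) = (56 + 69)*(-128) = 125*(-128) = -16000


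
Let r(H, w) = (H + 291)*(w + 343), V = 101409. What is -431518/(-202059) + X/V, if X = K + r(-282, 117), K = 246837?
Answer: 2862786985/620927307 ≈ 4.6105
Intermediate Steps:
r(H, w) = (291 + H)*(343 + w)
X = 250977 (X = 246837 + (99813 + 291*117 + 343*(-282) - 282*117) = 246837 + (99813 + 34047 - 96726 - 32994) = 246837 + 4140 = 250977)
-431518/(-202059) + X/V = -431518/(-202059) + 250977/101409 = -431518*(-1/202059) + 250977*(1/101409) = 431518/202059 + 83659/33803 = 2862786985/620927307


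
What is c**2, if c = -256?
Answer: 65536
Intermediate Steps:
c**2 = (-256)**2 = 65536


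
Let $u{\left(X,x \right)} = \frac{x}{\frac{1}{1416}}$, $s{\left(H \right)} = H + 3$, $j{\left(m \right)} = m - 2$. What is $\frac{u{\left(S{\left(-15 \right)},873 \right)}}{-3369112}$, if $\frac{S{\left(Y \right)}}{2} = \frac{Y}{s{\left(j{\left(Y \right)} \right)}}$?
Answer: $- \frac{154521}{421139} \approx -0.36691$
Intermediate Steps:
$j{\left(m \right)} = -2 + m$ ($j{\left(m \right)} = m - 2 = -2 + m$)
$s{\left(H \right)} = 3 + H$
$S{\left(Y \right)} = \frac{2 Y}{1 + Y}$ ($S{\left(Y \right)} = 2 \frac{Y}{3 + \left(-2 + Y\right)} = 2 \frac{Y}{1 + Y} = \frac{2 Y}{1 + Y}$)
$u{\left(X,x \right)} = 1416 x$ ($u{\left(X,x \right)} = x \frac{1}{\frac{1}{1416}} = x 1416 = 1416 x$)
$\frac{u{\left(S{\left(-15 \right)},873 \right)}}{-3369112} = \frac{1416 \cdot 873}{-3369112} = 1236168 \left(- \frac{1}{3369112}\right) = - \frac{154521}{421139}$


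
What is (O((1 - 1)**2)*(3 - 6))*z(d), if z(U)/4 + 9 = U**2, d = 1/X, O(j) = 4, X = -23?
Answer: 228480/529 ≈ 431.91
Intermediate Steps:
d = -1/23 (d = 1/(-23) = -1/23 ≈ -0.043478)
z(U) = -36 + 4*U**2
(O((1 - 1)**2)*(3 - 6))*z(d) = (4*(3 - 6))*(-36 + 4*(-1/23)**2) = (4*(-3))*(-36 + 4*(1/529)) = -12*(-36 + 4/529) = -12*(-19040/529) = 228480/529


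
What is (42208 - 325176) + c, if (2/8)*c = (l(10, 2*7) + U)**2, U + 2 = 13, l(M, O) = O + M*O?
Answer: -174068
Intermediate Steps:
U = 11 (U = -2 + 13 = 11)
c = 108900 (c = 4*((2*7)*(1 + 10) + 11)**2 = 4*(14*11 + 11)**2 = 4*(154 + 11)**2 = 4*165**2 = 4*27225 = 108900)
(42208 - 325176) + c = (42208 - 325176) + 108900 = -282968 + 108900 = -174068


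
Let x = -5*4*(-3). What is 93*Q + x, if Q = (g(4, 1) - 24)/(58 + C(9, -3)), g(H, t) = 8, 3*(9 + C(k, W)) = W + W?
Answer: 1332/47 ≈ 28.340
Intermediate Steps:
C(k, W) = -9 + 2*W/3 (C(k, W) = -9 + (W + W)/3 = -9 + (2*W)/3 = -9 + 2*W/3)
x = 60 (x = -20*(-3) = 60)
Q = -16/47 (Q = (8 - 24)/(58 + (-9 + (2/3)*(-3))) = -16/(58 + (-9 - 2)) = -16/(58 - 11) = -16/47 ≈ -0.34043)
93*Q + x = 93*(-16/47) + 60 = -1488/47 + 60 = 1332/47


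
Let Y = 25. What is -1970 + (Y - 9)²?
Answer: -1714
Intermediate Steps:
-1970 + (Y - 9)² = -1970 + (25 - 9)² = -1970 + 16² = -1970 + 256 = -1714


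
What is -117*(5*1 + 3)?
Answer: -936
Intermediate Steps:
-117*(5*1 + 3) = -117*(5 + 3) = -117*8 = -936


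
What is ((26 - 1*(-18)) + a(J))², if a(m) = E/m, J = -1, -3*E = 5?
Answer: 18769/9 ≈ 2085.4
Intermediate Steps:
E = -5/3 (E = -⅓*5 = -5/3 ≈ -1.6667)
a(m) = -5/(3*m)
((26 - 1*(-18)) + a(J))² = ((26 - 1*(-18)) - 5/3/(-1))² = ((26 + 18) - 5/3*(-1))² = (44 + 5/3)² = (137/3)² = 18769/9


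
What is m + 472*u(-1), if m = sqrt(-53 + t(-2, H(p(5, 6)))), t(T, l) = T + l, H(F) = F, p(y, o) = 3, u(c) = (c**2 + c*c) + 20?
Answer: 10384 + 2*I*sqrt(13) ≈ 10384.0 + 7.2111*I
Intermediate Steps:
u(c) = 20 + 2*c**2 (u(c) = (c**2 + c**2) + 20 = 2*c**2 + 20 = 20 + 2*c**2)
m = 2*I*sqrt(13) (m = sqrt(-53 + (-2 + 3)) = sqrt(-53 + 1) = sqrt(-52) = 2*I*sqrt(13) ≈ 7.2111*I)
m + 472*u(-1) = 2*I*sqrt(13) + 472*(20 + 2*(-1)**2) = 2*I*sqrt(13) + 472*(20 + 2*1) = 2*I*sqrt(13) + 472*(20 + 2) = 2*I*sqrt(13) + 472*22 = 2*I*sqrt(13) + 10384 = 10384 + 2*I*sqrt(13)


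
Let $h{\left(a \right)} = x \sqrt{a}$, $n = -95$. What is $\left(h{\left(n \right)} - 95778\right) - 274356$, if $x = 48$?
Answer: $-370134 + 48 i \sqrt{95} \approx -3.7013 \cdot 10^{5} + 467.85 i$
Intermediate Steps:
$h{\left(a \right)} = 48 \sqrt{a}$
$\left(h{\left(n \right)} - 95778\right) - 274356 = \left(48 \sqrt{-95} - 95778\right) - 274356 = \left(48 i \sqrt{95} - 95778\right) - 274356 = \left(-95778 + 48 i \sqrt{95}\right) - 274356 = -370134 + 48 i \sqrt{95}$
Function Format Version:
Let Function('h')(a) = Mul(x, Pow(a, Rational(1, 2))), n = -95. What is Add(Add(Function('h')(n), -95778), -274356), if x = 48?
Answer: Add(-370134, Mul(48, I, Pow(95, Rational(1, 2)))) ≈ Add(-3.7013e+5, Mul(467.85, I))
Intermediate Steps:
Function('h')(a) = Mul(48, Pow(a, Rational(1, 2)))
Add(Add(Function('h')(n), -95778), -274356) = Add(Add(Mul(48, Pow(-95, Rational(1, 2))), -95778), -274356) = Add(Add(Mul(48, Mul(I, Pow(95, Rational(1, 2)))), -95778), -274356) = Add(Add(Mul(48, I, Pow(95, Rational(1, 2))), -95778), -274356) = Add(Add(-95778, Mul(48, I, Pow(95, Rational(1, 2)))), -274356) = Add(-370134, Mul(48, I, Pow(95, Rational(1, 2))))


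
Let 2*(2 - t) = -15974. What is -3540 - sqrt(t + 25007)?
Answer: -3540 - 2*sqrt(8249) ≈ -3721.6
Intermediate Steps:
t = 7989 (t = 2 - 1/2*(-15974) = 2 + 7987 = 7989)
-3540 - sqrt(t + 25007) = -3540 - sqrt(7989 + 25007) = -3540 - sqrt(32996) = -3540 - 2*sqrt(8249)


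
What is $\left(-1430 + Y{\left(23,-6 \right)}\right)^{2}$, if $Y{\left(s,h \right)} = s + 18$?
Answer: $1929321$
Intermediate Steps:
$Y{\left(s,h \right)} = 18 + s$
$\left(-1430 + Y{\left(23,-6 \right)}\right)^{2} = \left(-1430 + \left(18 + 23\right)\right)^{2} = \left(-1430 + 41\right)^{2} = \left(-1389\right)^{2} = 1929321$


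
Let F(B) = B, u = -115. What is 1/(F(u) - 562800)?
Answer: -1/562915 ≈ -1.7765e-6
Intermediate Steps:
1/(F(u) - 562800) = 1/(-115 - 562800) = 1/(-562915) = -1/562915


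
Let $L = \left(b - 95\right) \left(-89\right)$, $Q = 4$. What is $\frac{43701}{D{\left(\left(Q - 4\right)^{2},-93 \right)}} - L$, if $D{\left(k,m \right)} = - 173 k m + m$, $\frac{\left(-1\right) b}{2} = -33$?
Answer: $- \frac{94578}{31} \approx -3050.9$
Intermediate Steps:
$b = 66$ ($b = \left(-2\right) \left(-33\right) = 66$)
$D{\left(k,m \right)} = m - 173 k m$ ($D{\left(k,m \right)} = - 173 k m + m = m - 173 k m$)
$L = 2581$ ($L = \left(66 - 95\right) \left(-89\right) = \left(-29\right) \left(-89\right) = 2581$)
$\frac{43701}{D{\left(\left(Q - 4\right)^{2},-93 \right)}} - L = \frac{43701}{\left(-93\right) \left(1 - 173 \left(4 - 4\right)^{2}\right)} - 2581 = \frac{43701}{\left(-93\right) \left(1 - 173 \cdot 0^{2}\right)} - 2581 = \frac{43701}{\left(-93\right) \left(1 - 0\right)} - 2581 = \frac{43701}{\left(-93\right) \left(1 + 0\right)} - 2581 = \frac{43701}{\left(-93\right) 1} - 2581 = \frac{43701}{-93} - 2581 = 43701 \left(- \frac{1}{93}\right) - 2581 = - \frac{14567}{31} - 2581 = - \frac{94578}{31}$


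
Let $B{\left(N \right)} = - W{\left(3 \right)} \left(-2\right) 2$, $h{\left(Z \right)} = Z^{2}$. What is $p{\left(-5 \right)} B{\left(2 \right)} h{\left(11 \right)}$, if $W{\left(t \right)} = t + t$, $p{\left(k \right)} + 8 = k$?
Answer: $-37752$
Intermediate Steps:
$p{\left(k \right)} = -8 + k$
$W{\left(t \right)} = 2 t$
$B{\left(N \right)} = 24$ ($B{\left(N \right)} = - 2 \cdot 3 \left(-2\right) 2 = - 6 \left(-2\right) 2 = - \left(-12\right) 2 = \left(-1\right) \left(-24\right) = 24$)
$p{\left(-5 \right)} B{\left(2 \right)} h{\left(11 \right)} = \left(-8 - 5\right) 24 \cdot 11^{2} = \left(-13\right) 24 \cdot 121 = \left(-312\right) 121 = -37752$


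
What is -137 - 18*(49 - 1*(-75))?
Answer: -2369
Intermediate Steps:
-137 - 18*(49 - 1*(-75)) = -137 - 18*(49 + 75) = -137 - 18*124 = -137 - 2232 = -2369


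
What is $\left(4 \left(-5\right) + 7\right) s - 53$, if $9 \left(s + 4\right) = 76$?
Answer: $- \frac{997}{9} \approx -110.78$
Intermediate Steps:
$s = \frac{40}{9}$ ($s = -4 + \frac{1}{9} \cdot 76 = -4 + \frac{76}{9} = \frac{40}{9} \approx 4.4444$)
$\left(4 \left(-5\right) + 7\right) s - 53 = \left(4 \left(-5\right) + 7\right) \frac{40}{9} - 53 = \left(-20 + 7\right) \frac{40}{9} - 53 = \left(-13\right) \frac{40}{9} - 53 = - \frac{520}{9} - 53 = - \frac{997}{9}$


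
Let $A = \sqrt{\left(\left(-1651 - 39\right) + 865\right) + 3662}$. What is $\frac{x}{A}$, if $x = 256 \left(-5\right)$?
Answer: $- \frac{1280 \sqrt{2837}}{2837} \approx -24.031$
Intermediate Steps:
$A = \sqrt{2837}$ ($A = \sqrt{\left(-1690 + 865\right) + 3662} = \sqrt{-825 + 3662} = \sqrt{2837} \approx 53.263$)
$x = -1280$
$\frac{x}{A} = - \frac{1280}{\sqrt{2837}} = - 1280 \frac{\sqrt{2837}}{2837} = - \frac{1280 \sqrt{2837}}{2837}$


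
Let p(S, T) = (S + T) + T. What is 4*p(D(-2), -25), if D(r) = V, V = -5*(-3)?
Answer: -140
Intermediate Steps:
V = 15
D(r) = 15
p(S, T) = S + 2*T
4*p(D(-2), -25) = 4*(15 + 2*(-25)) = 4*(15 - 50) = 4*(-35) = -140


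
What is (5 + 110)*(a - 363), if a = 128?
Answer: -27025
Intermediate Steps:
(5 + 110)*(a - 363) = (5 + 110)*(128 - 363) = 115*(-235) = -27025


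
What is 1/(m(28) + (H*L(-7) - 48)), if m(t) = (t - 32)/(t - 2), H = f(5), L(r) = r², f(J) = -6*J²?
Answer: -13/96176 ≈ -0.00013517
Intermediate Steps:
H = -150 (H = -6*5² = -6*25 = -150)
m(t) = (-32 + t)/(-2 + t)
1/(m(28) + (H*L(-7) - 48)) = 1/((-32 + 28)/(-2 + 28) + (-150*(-7)² - 48)) = 1/(-4/26 + (-150*49 - 48)) = 1/((1/26)*(-4) + (-7350 - 48)) = 1/(-2/13 - 7398) = 1/(-96176/13) = -13/96176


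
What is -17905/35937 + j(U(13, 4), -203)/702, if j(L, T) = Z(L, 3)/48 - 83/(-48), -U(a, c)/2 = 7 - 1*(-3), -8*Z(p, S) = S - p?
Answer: -177910349/358795008 ≈ -0.49586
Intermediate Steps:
Z(p, S) = -S/8 + p/8 (Z(p, S) = -(S - p)/8 = -S/8 + p/8)
U(a, c) = -20 (U(a, c) = -2*(7 - 1*(-3)) = -2*(7 + 3) = -2*10 = -20)
j(L, T) = 661/384 + L/384 (j(L, T) = (-1/8*3 + L/8)/48 - 83/(-48) = (-3/8 + L/8)*(1/48) - 83*(-1/48) = (-1/128 + L/384) + 83/48 = 661/384 + L/384)
-17905/35937 + j(U(13, 4), -203)/702 = -17905/35937 + (661/384 + (1/384)*(-20))/702 = -17905*1/35937 + (661/384 - 5/96)*(1/702) = -17905/35937 + (641/384)*(1/702) = -17905/35937 + 641/269568 = -177910349/358795008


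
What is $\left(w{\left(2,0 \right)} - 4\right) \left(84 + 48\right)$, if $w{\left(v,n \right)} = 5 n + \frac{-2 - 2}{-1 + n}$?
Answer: $0$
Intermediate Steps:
$w{\left(v,n \right)} = - \frac{4}{-1 + n} + 5 n$ ($w{\left(v,n \right)} = 5 n - \frac{4}{-1 + n} = - \frac{4}{-1 + n} + 5 n$)
$\left(w{\left(2,0 \right)} - 4\right) \left(84 + 48\right) = \left(\frac{-4 - 0 + 5 \cdot 0^{2}}{-1 + 0} - 4\right) \left(84 + 48\right) = \left(\frac{-4 + 0 + 5 \cdot 0}{-1} - 4\right) 132 = \left(- (-4 + 0 + 0) - 4\right) 132 = \left(\left(-1\right) \left(-4\right) - 4\right) 132 = \left(4 - 4\right) 132 = 0 \cdot 132 = 0$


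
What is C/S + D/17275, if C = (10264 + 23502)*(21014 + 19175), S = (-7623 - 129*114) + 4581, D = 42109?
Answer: -11720901897659/153298350 ≈ -76458.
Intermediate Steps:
S = -17748 (S = (-7623 - 14706) + 4581 = -22329 + 4581 = -17748)
C = 1357021774 (C = 33766*40189 = 1357021774)
C/S + D/17275 = 1357021774/(-17748) + 42109/17275 = 1357021774*(-1/17748) + 42109*(1/17275) = -678510887/8874 + 42109/17275 = -11720901897659/153298350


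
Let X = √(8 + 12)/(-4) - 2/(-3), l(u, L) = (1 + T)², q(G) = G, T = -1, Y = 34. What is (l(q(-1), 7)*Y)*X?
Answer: 0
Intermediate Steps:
l(u, L) = 0 (l(u, L) = (1 - 1)² = 0² = 0)
X = ⅔ - √5/2 (X = √20*(-¼) - 2*(-⅓) = (2*√5)*(-¼) + ⅔ = -√5/2 + ⅔ = ⅔ - √5/2 ≈ -0.45137)
(l(q(-1), 7)*Y)*X = (0*34)*(⅔ - √5/2) = 0*(⅔ - √5/2) = 0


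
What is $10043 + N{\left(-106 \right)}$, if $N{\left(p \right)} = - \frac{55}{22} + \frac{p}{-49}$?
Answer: $\frac{984181}{98} \approx 10043.0$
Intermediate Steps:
$N{\left(p \right)} = - \frac{5}{2} - \frac{p}{49}$ ($N{\left(p \right)} = \left(-55\right) \frac{1}{22} + p \left(- \frac{1}{49}\right) = - \frac{5}{2} - \frac{p}{49}$)
$10043 + N{\left(-106 \right)} = 10043 - \frac{33}{98} = \frac{984181}{98}$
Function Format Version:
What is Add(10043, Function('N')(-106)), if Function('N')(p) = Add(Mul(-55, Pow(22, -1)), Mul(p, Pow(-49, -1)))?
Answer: Rational(984181, 98) ≈ 10043.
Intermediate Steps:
Function('N')(p) = Add(Rational(-5, 2), Mul(Rational(-1, 49), p)) (Function('N')(p) = Add(Mul(-55, Rational(1, 22)), Mul(p, Rational(-1, 49))) = Add(Rational(-5, 2), Mul(Rational(-1, 49), p)))
Add(10043, Function('N')(-106)) = Add(10043, Add(Rational(-5, 2), Mul(Rational(-1, 49), -106))) = Add(10043, Add(Rational(-5, 2), Rational(106, 49))) = Add(10043, Rational(-33, 98)) = Rational(984181, 98)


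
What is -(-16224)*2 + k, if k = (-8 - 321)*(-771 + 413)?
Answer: 150230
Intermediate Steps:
k = 117782 (k = -329*(-358) = 117782)
-(-16224)*2 + k = -(-16224)*2 + 117782 = -169*(-192) + 117782 = 32448 + 117782 = 150230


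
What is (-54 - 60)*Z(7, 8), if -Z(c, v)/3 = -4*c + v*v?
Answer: 12312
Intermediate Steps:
Z(c, v) = -3*v**2 + 12*c (Z(c, v) = -3*(-4*c + v*v) = -3*(-4*c + v**2) = -3*(v**2 - 4*c) = -3*v**2 + 12*c)
(-54 - 60)*Z(7, 8) = (-54 - 60)*(-3*8**2 + 12*7) = -114*(-3*64 + 84) = -114*(-192 + 84) = -114*(-108) = 12312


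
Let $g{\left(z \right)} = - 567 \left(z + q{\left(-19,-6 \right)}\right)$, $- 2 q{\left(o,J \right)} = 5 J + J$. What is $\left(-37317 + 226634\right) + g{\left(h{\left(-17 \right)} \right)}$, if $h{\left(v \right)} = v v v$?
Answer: $2964782$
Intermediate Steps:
$h{\left(v \right)} = v^{3}$ ($h{\left(v \right)} = v^{2} v = v^{3}$)
$q{\left(o,J \right)} = - 3 J$ ($q{\left(o,J \right)} = - \frac{5 J + J}{2} = - \frac{6 J}{2} = - 3 J$)
$g{\left(z \right)} = -10206 - 567 z$ ($g{\left(z \right)} = - 567 \left(z - -18\right) = - 567 \left(z + 18\right) = - 567 \left(18 + z\right) = -10206 - 567 z$)
$\left(-37317 + 226634\right) + g{\left(h{\left(-17 \right)} \right)} = \left(-37317 + 226634\right) - \left(10206 + 567 \left(-17\right)^{3}\right) = 189317 - -2775465 = 189317 + \left(-10206 + 2785671\right) = 189317 + 2775465 = 2964782$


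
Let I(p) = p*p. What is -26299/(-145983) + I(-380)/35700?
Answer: 24465355/5790659 ≈ 4.2250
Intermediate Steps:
I(p) = p**2
-26299/(-145983) + I(-380)/35700 = -26299/(-145983) + (-380)**2/35700 = -26299*(-1/145983) + 144400*(1/35700) = 26299/145983 + 1444/357 = 24465355/5790659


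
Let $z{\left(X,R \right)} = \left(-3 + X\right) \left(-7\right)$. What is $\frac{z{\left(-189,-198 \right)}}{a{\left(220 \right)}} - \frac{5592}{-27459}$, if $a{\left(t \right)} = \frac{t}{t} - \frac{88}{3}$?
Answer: $- \frac{36746456}{778005} \approx -47.232$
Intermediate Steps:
$a{\left(t \right)} = - \frac{85}{3}$ ($a{\left(t \right)} = 1 - \frac{88}{3} = - \frac{85}{3}$)
$z{\left(X,R \right)} = 21 - 7 X$
$\frac{z{\left(-189,-198 \right)}}{a{\left(220 \right)}} - \frac{5592}{-27459} = \frac{21 - -1323}{- \frac{85}{3}} - \frac{5592}{-27459} = \left(21 + 1323\right) \left(- \frac{3}{85}\right) - - \frac{1864}{9153} = 1344 \left(- \frac{3}{85}\right) + \frac{1864}{9153} = - \frac{4032}{85} + \frac{1864}{9153} = - \frac{36746456}{778005}$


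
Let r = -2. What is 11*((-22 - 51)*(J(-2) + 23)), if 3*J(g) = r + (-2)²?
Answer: -57013/3 ≈ -19004.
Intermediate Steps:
J(g) = ⅔ (J(g) = (-2 + (-2)²)/3 = (-2 + 4)/3 = (⅓)*2 = ⅔)
11*((-22 - 51)*(J(-2) + 23)) = 11*((-22 - 51)*(⅔ + 23)) = 11*(-73*71/3) = 11*(-5183/3) = -57013/3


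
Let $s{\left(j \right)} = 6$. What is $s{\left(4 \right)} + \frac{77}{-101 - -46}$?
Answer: $\frac{23}{5} \approx 4.6$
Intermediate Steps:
$s{\left(4 \right)} + \frac{77}{-101 - -46} = 6 + \frac{77}{-101 - -46} = 6 + \frac{77}{-101 + 46} = 6 + \frac{77}{-55} = 6 + 77 \left(- \frac{1}{55}\right) = 6 - \frac{7}{5} = \frac{23}{5}$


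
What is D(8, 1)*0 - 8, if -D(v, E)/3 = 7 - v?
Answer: -8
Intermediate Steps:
D(v, E) = -21 + 3*v (D(v, E) = -3*(7 - v) = -21 + 3*v)
D(8, 1)*0 - 8 = (-21 + 3*8)*0 - 8 = (-21 + 24)*0 - 8 = 3*0 - 8 = 0 - 8 = -8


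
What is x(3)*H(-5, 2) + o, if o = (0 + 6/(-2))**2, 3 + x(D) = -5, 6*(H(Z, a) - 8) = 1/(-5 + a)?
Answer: -491/9 ≈ -54.556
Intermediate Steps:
H(Z, a) = 8 + 1/(6*(-5 + a))
x(D) = -8 (x(D) = -3 - 5 = -8)
o = 9 (o = (0 + 6*(-1/2))**2 = (0 - 3)**2 = (-3)**2 = 9)
x(3)*H(-5, 2) + o = -4*(-239 + 48*2)/(3*(-5 + 2)) + 9 = -4*(-239 + 96)/(3*(-3)) + 9 = -4*(-1)*(-143)/(3*3) + 9 = -8*143/18 + 9 = -572/9 + 9 = -491/9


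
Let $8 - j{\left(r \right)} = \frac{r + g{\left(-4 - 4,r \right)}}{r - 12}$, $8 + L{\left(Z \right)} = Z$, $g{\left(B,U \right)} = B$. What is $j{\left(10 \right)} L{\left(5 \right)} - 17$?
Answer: $-44$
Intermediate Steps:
$L{\left(Z \right)} = -8 + Z$
$j{\left(r \right)} = 8 - \frac{-8 + r}{-12 + r}$ ($j{\left(r \right)} = 8 - \frac{r - 8}{r - 12} = 8 - \frac{r - 8}{-12 + r} = 8 - \frac{-8 + r}{-12 + r}$)
$j{\left(10 \right)} L{\left(5 \right)} - 17 = \frac{-88 + 7 \cdot 10}{-12 + 10} \left(-8 + 5\right) - 17 = \frac{-88 + 70}{-2} \left(-3\right) - 17 = \left(- \frac{1}{2}\right) \left(-18\right) \left(-3\right) - 17 = 9 \left(-3\right) - 17 = -27 - 17 = -44$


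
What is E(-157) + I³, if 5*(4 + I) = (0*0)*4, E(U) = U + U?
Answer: -378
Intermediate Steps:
E(U) = 2*U
I = -4 (I = -4 + ((0*0)*4)/5 = -4 + (0*4)/5 = -4 + (⅕)*0 = -4 + 0 = -4)
E(-157) + I³ = 2*(-157) + (-4)³ = -314 - 64 = -378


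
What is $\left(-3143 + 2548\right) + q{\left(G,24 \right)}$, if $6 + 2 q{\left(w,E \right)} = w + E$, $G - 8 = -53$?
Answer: $- \frac{1217}{2} \approx -608.5$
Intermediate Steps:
$G = -45$ ($G = 8 - 53 = -45$)
$q{\left(w,E \right)} = -3 + \frac{E}{2} + \frac{w}{2}$ ($q{\left(w,E \right)} = -3 + \frac{w + E}{2} = -3 + \frac{E + w}{2} = -3 + \left(\frac{E}{2} + \frac{w}{2}\right) = -3 + \frac{E}{2} + \frac{w}{2}$)
$\left(-3143 + 2548\right) + q{\left(G,24 \right)} = \left(-3143 + 2548\right) + \left(-3 + \frac{1}{2} \cdot 24 + \frac{1}{2} \left(-45\right)\right) = -595 - \frac{27}{2} = - \frac{1217}{2}$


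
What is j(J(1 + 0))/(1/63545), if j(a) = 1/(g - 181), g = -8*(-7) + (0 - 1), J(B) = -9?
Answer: -63545/126 ≈ -504.33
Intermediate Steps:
g = 55 (g = 56 - 1 = 55)
j(a) = -1/126 (j(a) = 1/(55 - 181) = 1/(-126) = -1/126)
j(J(1 + 0))/(1/63545) = -1/(126*(1/63545)) = -1/(126*1/63545) = -1/126*63545 = -63545/126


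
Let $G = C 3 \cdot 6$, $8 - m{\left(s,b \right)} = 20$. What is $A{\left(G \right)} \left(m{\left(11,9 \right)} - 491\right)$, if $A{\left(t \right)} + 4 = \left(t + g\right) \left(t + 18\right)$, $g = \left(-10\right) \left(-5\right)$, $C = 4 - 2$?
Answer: $-2333920$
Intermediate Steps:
$C = 2$ ($C = 4 - 2 = 2$)
$m{\left(s,b \right)} = -12$ ($m{\left(s,b \right)} = 8 - 20 = -12$)
$g = 50$
$G = 36$ ($G = 2 \cdot 3 \cdot 6 = 6 \cdot 6 = 36$)
$A{\left(t \right)} = -4 + \left(18 + t\right) \left(50 + t\right)$ ($A{\left(t \right)} = -4 + \left(t + 50\right) \left(t + 18\right) = -4 + \left(50 + t\right) \left(18 + t\right) = -4 + \left(18 + t\right) \left(50 + t\right)$)
$A{\left(G \right)} \left(m{\left(11,9 \right)} - 491\right) = \left(896 + 36^{2} + 68 \cdot 36\right) \left(-12 - 491\right) = \left(896 + 1296 + 2448\right) \left(-503\right) = 4640 \left(-503\right) = -2333920$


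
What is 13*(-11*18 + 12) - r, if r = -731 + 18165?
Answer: -19852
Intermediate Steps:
r = 17434
13*(-11*18 + 12) - r = 13*(-11*18 + 12) - 1*17434 = 13*(-198 + 12) - 17434 = 13*(-186) - 17434 = -2418 - 17434 = -19852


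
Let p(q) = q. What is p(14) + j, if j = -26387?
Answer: -26373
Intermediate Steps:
p(14) + j = 14 - 26387 = -26373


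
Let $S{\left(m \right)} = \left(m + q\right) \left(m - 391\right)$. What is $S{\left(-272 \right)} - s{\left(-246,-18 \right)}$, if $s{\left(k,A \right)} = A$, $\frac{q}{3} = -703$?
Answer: $1578621$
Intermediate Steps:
$q = -2109$ ($q = 3 \left(-703\right) = -2109$)
$S{\left(m \right)} = \left(-2109 + m\right) \left(-391 + m\right)$ ($S{\left(m \right)} = \left(m - 2109\right) \left(m - 391\right) = \left(-2109 + m\right) \left(-391 + m\right)$)
$S{\left(-272 \right)} - s{\left(-246,-18 \right)} = \left(824619 + \left(-272\right)^{2} - -680000\right) - -18 = \left(824619 + 73984 + 680000\right) + 18 = 1578603 + 18 = 1578621$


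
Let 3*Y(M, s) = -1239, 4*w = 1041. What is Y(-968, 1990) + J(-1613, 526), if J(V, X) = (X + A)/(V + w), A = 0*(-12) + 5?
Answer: -2236867/5411 ≈ -413.39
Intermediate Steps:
w = 1041/4 (w = (¼)*1041 = 1041/4 ≈ 260.25)
Y(M, s) = -413 (Y(M, s) = (⅓)*(-1239) = -413)
A = 5 (A = 0 + 5 = 5)
J(V, X) = (5 + X)/(1041/4 + V) (J(V, X) = (X + 5)/(V + 1041/4) = (5 + X)/(1041/4 + V))
Y(-968, 1990) + J(-1613, 526) = -413 + 4*(5 + 526)/(1041 + 4*(-1613)) = -413 + 4*531/(1041 - 6452) = -413 + 4*531/(-5411) = -413 + 4*(-1/5411)*531 = -413 - 2124/5411 = -2236867/5411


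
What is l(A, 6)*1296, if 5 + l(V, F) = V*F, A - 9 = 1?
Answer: 71280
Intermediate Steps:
A = 10 (A = 9 + 1 = 10)
l(V, F) = -5 + F*V (l(V, F) = -5 + V*F = -5 + F*V)
l(A, 6)*1296 = (-5 + 6*10)*1296 = (-5 + 60)*1296 = 55*1296 = 71280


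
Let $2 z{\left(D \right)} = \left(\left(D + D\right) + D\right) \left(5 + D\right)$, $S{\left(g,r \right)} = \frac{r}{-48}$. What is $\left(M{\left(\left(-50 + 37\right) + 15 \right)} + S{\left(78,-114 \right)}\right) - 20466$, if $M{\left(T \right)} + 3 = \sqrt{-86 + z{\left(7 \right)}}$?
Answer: $- \frac{163733}{8} + 2 \sqrt{10} \approx -20460.0$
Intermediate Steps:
$S{\left(g,r \right)} = - \frac{r}{48}$ ($S{\left(g,r \right)} = r \left(- \frac{1}{48}\right) = - \frac{r}{48}$)
$z{\left(D \right)} = \frac{3 D \left(5 + D\right)}{2}$ ($z{\left(D \right)} = \frac{\left(\left(D + D\right) + D\right) \left(5 + D\right)}{2} = \frac{\left(2 D + D\right) \left(5 + D\right)}{2} = \frac{3 D \left(5 + D\right)}{2}$)
$M{\left(T \right)} = -3 + 2 \sqrt{10}$ ($M{\left(T \right)} = -3 + \sqrt{-86 + \frac{3}{2} \cdot 7 \left(5 + 7\right)} = -3 + \sqrt{-86 + \frac{3}{2} \cdot 7 \cdot 12} = -3 + \sqrt{-86 + 126} = -3 + \sqrt{40} = -3 + 2 \sqrt{10}$)
$\left(M{\left(\left(-50 + 37\right) + 15 \right)} + S{\left(78,-114 \right)}\right) - 20466 = \left(\left(-3 + 2 \sqrt{10}\right) - - \frac{19}{8}\right) - 20466 = \left(\left(-3 + 2 \sqrt{10}\right) + \frac{19}{8}\right) - 20466 = \left(- \frac{5}{8} + 2 \sqrt{10}\right) - 20466 = - \frac{163733}{8} + 2 \sqrt{10}$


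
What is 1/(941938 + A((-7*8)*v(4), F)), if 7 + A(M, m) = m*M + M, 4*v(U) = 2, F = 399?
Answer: 1/930731 ≈ 1.0744e-6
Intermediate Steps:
v(U) = ½ (v(U) = (¼)*2 = ½)
A(M, m) = -7 + M + M*m (A(M, m) = -7 + (m*M + M) = -7 + (M*m + M) = -7 + (M + M*m) = -7 + M + M*m)
1/(941938 + A((-7*8)*v(4), F)) = 1/(941938 + (-7 - 7*8*(½) + (-7*8*(½))*399)) = 1/(941938 + (-7 - 56*½ - 56*½*399)) = 1/(941938 + (-7 - 28 - 28*399)) = 1/(941938 + (-7 - 28 - 11172)) = 1/(941938 - 11207) = 1/930731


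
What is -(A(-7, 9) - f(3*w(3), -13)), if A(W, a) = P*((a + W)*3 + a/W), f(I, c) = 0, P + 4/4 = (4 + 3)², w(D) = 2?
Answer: -1584/7 ≈ -226.29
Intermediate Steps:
P = 48 (P = -1 + (4 + 3)² = -1 + 7² = -1 + 49 = 48)
A(W, a) = 144*W + 144*a + 48*a/W (A(W, a) = 48*((a + W)*3 + a/W) = 48*((W + a)*3 + a/W) = 48*((3*W + 3*a) + a/W) = 48*(3*W + 3*a + a/W) = 144*W + 144*a + 48*a/W)
-(A(-7, 9) - f(3*w(3), -13)) = -(48*(9 + 3*(-7)*(-7 + 9))/(-7) - 1*0) = -(48*(-⅐)*(9 + 3*(-7)*2) + 0) = -(48*(-⅐)*(9 - 42) + 0) = -(48*(-⅐)*(-33) + 0) = -(1584/7 + 0) = -1*1584/7 = -1584/7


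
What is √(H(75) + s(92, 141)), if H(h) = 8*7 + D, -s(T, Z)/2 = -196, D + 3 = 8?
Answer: √453 ≈ 21.284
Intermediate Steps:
D = 5 (D = -3 + 8 = 5)
s(T, Z) = 392 (s(T, Z) = -2*(-196) = 392)
H(h) = 61 (H(h) = 8*7 + 5 = 56 + 5 = 61)
√(H(75) + s(92, 141)) = √(61 + 392) = √453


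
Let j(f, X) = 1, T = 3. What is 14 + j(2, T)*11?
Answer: 25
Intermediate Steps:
14 + j(2, T)*11 = 14 + 1*11 = 14 + 11 = 25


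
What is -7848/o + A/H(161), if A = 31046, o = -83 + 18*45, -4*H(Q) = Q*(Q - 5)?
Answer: -71848034/4564833 ≈ -15.739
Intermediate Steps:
H(Q) = -Q*(-5 + Q)/4 (H(Q) = -Q*(Q - 5)/4 = -Q*(-5 + Q)/4)
o = 727 (o = -83 + 810 = 727)
-7848/o + A/H(161) = -7848/727 + 31046/(((¼)*161*(5 - 1*161))) = -7848*1/727 + 31046/(((¼)*161*(5 - 161))) = -7848/727 + 31046/(((¼)*161*(-156))) = -7848/727 + 31046/(-6279) = -7848/727 + 31046*(-1/6279) = -7848/727 - 31046/6279 = -71848034/4564833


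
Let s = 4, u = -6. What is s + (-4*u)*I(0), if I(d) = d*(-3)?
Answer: 4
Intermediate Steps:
I(d) = -3*d
s + (-4*u)*I(0) = 4 + (-4*(-6))*(-3*0) = 4 + 24*0 = 4 + 0 = 4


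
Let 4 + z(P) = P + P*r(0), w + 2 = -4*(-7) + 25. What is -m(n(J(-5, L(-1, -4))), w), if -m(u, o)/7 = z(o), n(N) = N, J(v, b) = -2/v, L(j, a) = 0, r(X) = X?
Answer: 329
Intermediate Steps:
w = 51 (w = -2 + (-4*(-7) + 25) = -2 + (28 + 25) = -2 + 53 = 51)
z(P) = -4 + P (z(P) = -4 + (P + P*0) = -4 + (P + 0) = -4 + P)
m(u, o) = 28 - 7*o (m(u, o) = -7*(-4 + o) = 28 - 7*o)
-m(n(J(-5, L(-1, -4))), w) = -(28 - 7*51) = -(28 - 357) = -1*(-329) = 329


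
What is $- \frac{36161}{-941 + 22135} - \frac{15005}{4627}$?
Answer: $- \frac{485332917}{98064638} \approx -4.9491$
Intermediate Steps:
$- \frac{36161}{-941 + 22135} - \frac{15005}{4627} = - \frac{36161}{21194} - \frac{15005}{4627} = - \frac{485332917}{98064638}$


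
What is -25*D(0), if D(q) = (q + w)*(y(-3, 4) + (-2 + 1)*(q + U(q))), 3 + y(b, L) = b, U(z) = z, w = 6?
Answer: 900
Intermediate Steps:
y(b, L) = -3 + b
D(q) = (-6 - 2*q)*(6 + q) (D(q) = (q + 6)*((-3 - 3) + (-2 + 1)*(q + q)) = (6 + q)*(-6 - 2*q) = (-6 - 2*q)*(6 + q))
-25*D(0) = -25*(-36 - 18*0 - 2*0²) = -25*(-36 + 0 - 2*0) = -25*(-36 + 0 + 0) = -25*(-36) = 900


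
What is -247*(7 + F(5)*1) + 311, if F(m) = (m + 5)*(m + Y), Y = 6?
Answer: -28588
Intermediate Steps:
F(m) = (5 + m)*(6 + m) (F(m) = (m + 5)*(m + 6) = (5 + m)*(6 + m))
-247*(7 + F(5)*1) + 311 = -247*(7 + (30 + 5² + 11*5)*1) + 311 = -247*(7 + (30 + 25 + 55)*1) + 311 = -247*(7 + 110*1) + 311 = -247*(7 + 110) + 311 = -247*117 + 311 = -28899 + 311 = -28588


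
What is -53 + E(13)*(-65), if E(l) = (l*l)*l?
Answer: -142858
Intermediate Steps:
E(l) = l³ (E(l) = l²*l = l³)
-53 + E(13)*(-65) = -53 + 13³*(-65) = -53 + 2197*(-65) = -53 - 142805 = -142858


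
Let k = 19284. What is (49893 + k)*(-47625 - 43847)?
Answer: -6327758544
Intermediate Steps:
(49893 + k)*(-47625 - 43847) = (49893 + 19284)*(-47625 - 43847) = 69177*(-91472) = -6327758544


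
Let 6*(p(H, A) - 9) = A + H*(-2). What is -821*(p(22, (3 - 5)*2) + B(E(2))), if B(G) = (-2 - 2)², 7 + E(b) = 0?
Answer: -13957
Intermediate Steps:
p(H, A) = 9 - H/3 + A/6 (p(H, A) = 9 + (A + H*(-2))/6 = 9 + (A - 2*H)/6 = 9 + (-H/3 + A/6) = 9 - H/3 + A/6)
E(b) = -7 (E(b) = -7 + 0 = -7)
B(G) = 16 (B(G) = (-4)² = 16)
-821*(p(22, (3 - 5)*2) + B(E(2))) = -821*((9 - ⅓*22 + ((3 - 5)*2)/6) + 16) = -821*((9 - 22/3 + (-2*2)/6) + 16) = -821*((9 - 22/3 + (⅙)*(-4)) + 16) = -821*((9 - 22/3 - ⅔) + 16) = -821*(1 + 16) = -821*17 = -13957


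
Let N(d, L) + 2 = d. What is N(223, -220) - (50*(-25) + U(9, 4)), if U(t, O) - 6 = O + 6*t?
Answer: 1407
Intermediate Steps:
U(t, O) = 6 + O + 6*t (U(t, O) = 6 + (O + 6*t) = 6 + O + 6*t)
N(d, L) = -2 + d
N(223, -220) - (50*(-25) + U(9, 4)) = (-2 + 223) - (50*(-25) + (6 + 4 + 6*9)) = 221 - (-1250 + (6 + 4 + 54)) = 221 - (-1250 + 64) = 221 - 1*(-1186) = 221 + 1186 = 1407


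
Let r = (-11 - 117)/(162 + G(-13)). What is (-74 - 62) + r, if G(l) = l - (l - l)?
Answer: -20392/149 ≈ -136.86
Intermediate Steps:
G(l) = l (G(l) = l - 1*0 = l + 0 = l)
r = -128/149 (r = (-11 - 117)/(162 - 13) = -128/149 ≈ -0.85906)
(-74 - 62) + r = (-74 - 62) - 128/149 = -136 - 128/149 = -20392/149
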